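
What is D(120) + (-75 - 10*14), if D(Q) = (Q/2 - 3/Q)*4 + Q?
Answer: 1449/10 ≈ 144.90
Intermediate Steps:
D(Q) = -12/Q + 3*Q (D(Q) = (Q*(1/2) - 3/Q)*4 + Q = (Q/2 - 3/Q)*4 + Q = (-12/Q + 2*Q) + Q = -12/Q + 3*Q)
D(120) + (-75 - 10*14) = (-12/120 + 3*120) + (-75 - 10*14) = (-12*1/120 + 360) + (-75 - 140) = (-1/10 + 360) - 215 = 3599/10 - 215 = 1449/10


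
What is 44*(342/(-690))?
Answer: -2508/115 ≈ -21.809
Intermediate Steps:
44*(342/(-690)) = 44*(342*(-1/690)) = 44*(-57/115) = -2508/115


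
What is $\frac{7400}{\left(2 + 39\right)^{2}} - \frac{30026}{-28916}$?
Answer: $\frac{132226053}{24303898} \approx 5.4405$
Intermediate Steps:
$\frac{7400}{\left(2 + 39\right)^{2}} - \frac{30026}{-28916} = \frac{7400}{41^{2}} - - \frac{15013}{14458} = \frac{7400}{1681} + \frac{15013}{14458} = \frac{132226053}{24303898}$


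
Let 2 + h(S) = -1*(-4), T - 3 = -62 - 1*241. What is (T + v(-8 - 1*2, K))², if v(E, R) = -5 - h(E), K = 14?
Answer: 94249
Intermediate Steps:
T = -300 (T = 3 + (-62 - 1*241) = 3 + (-62 - 241) = 3 - 303 = -300)
h(S) = 2 (h(S) = -2 - 1*(-4) = -2 + 4 = 2)
v(E, R) = -7 (v(E, R) = -5 - 1*2 = -5 - 2 = -7)
(T + v(-8 - 1*2, K))² = (-300 - 7)² = (-307)² = 94249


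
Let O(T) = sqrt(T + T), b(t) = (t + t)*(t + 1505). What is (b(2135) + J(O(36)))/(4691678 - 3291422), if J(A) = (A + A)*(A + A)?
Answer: 88313/7956 ≈ 11.100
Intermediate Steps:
b(t) = 2*t*(1505 + t) (b(t) = (2*t)*(1505 + t) = 2*t*(1505 + t))
O(T) = sqrt(2)*sqrt(T) (O(T) = sqrt(2*T) = sqrt(2)*sqrt(T))
J(A) = 4*A**2 (J(A) = (2*A)*(2*A) = 4*A**2)
(b(2135) + J(O(36)))/(4691678 - 3291422) = (2*2135*(1505 + 2135) + 4*(sqrt(2)*sqrt(36))**2)/(4691678 - 3291422) = (2*2135*3640 + 4*(sqrt(2)*6)**2)/1400256 = (15542800 + 4*(6*sqrt(2))**2)*(1/1400256) = (15542800 + 4*72)*(1/1400256) = (15542800 + 288)*(1/1400256) = 15543088*(1/1400256) = 88313/7956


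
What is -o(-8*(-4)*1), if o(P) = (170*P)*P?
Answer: -174080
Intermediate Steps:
o(P) = 170*P²
-o(-8*(-4)*1) = -170*(-8*(-4)*1)² = -170*(32*1)² = -170*32² = -170*1024 = -1*174080 = -174080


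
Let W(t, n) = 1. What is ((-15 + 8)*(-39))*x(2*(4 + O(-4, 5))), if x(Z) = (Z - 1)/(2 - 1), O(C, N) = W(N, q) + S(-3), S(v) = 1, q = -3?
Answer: 3003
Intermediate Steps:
O(C, N) = 2 (O(C, N) = 1 + 1 = 2)
x(Z) = -1 + Z (x(Z) = (-1 + Z)/1 = (-1 + Z)*1 = -1 + Z)
((-15 + 8)*(-39))*x(2*(4 + O(-4, 5))) = ((-15 + 8)*(-39))*(-1 + 2*(4 + 2)) = (-7*(-39))*(-1 + 2*6) = 273*(-1 + 12) = 273*11 = 3003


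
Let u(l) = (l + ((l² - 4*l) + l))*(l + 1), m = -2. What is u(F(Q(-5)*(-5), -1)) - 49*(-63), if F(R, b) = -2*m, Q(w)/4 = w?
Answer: 3127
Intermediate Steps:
Q(w) = 4*w
F(R, b) = 4 (F(R, b) = -2*(-2) = 4)
u(l) = (1 + l)*(l² - 2*l) (u(l) = (l + (l² - 3*l))*(1 + l) = (l² - 2*l)*(1 + l) = (1 + l)*(l² - 2*l))
u(F(Q(-5)*(-5), -1)) - 49*(-63) = 4*(-2 + 4² - 1*4) - 49*(-63) = 4*(-2 + 16 - 4) + 3087 = 4*10 + 3087 = 40 + 3087 = 3127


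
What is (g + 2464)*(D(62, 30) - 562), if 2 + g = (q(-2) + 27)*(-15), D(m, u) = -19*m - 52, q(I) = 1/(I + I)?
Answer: -3692864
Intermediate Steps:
q(I) = 1/(2*I)
D(m, u) = -52 - 19*m
g = -1613/4 (g = -2 + ((½)/(-2) + 27)*(-15) = -2 + ((½)*(-½) + 27)*(-15) = -2 + (-¼ + 27)*(-15) = -2 + (107/4)*(-15) = -2 - 1605/4 = -1613/4 ≈ -403.25)
(g + 2464)*(D(62, 30) - 562) = (-1613/4 + 2464)*((-52 - 19*62) - 562) = 8243*((-52 - 1178) - 562)/4 = 8243*(-1230 - 562)/4 = (8243/4)*(-1792) = -3692864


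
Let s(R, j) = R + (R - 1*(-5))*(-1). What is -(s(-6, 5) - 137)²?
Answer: -20164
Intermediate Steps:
s(R, j) = -5 (s(R, j) = R + (R + 5)*(-1) = R + (5 + R)*(-1) = R + (-5 - R) = -5)
-(s(-6, 5) - 137)² = -(-5 - 137)² = -1*(-142)² = -1*20164 = -20164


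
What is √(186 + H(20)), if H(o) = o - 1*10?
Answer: 14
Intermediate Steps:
H(o) = -10 + o (H(o) = o - 10 = -10 + o)
√(186 + H(20)) = √(186 + (-10 + 20)) = √(186 + 10) = √196 = 14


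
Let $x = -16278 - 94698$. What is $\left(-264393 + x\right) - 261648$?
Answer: $-637017$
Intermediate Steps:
$x = -110976$
$\left(-264393 + x\right) - 261648 = \left(-264393 - 110976\right) - 261648 = -375369 - 261648 = -637017$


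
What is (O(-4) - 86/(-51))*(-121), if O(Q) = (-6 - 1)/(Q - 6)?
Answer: -147257/510 ≈ -288.74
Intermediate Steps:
O(Q) = -7/(-6 + Q)
(O(-4) - 86/(-51))*(-121) = (-7/(-6 - 4) - 86/(-51))*(-121) = (-7/(-10) - 86*(-1/51))*(-121) = (-7*(-⅒) + 86/51)*(-121) = (7/10 + 86/51)*(-121) = (1217/510)*(-121) = -147257/510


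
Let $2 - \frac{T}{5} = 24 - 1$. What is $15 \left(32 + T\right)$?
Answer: $-1095$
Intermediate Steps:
$T = -105$ ($T = 10 - 5 \left(24 - 1\right) = 10 - 115 = -105$)
$15 \left(32 + T\right) = 15 \left(32 - 105\right) = 15 \left(-73\right) = -1095$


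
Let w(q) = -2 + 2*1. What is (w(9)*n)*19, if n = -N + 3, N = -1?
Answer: 0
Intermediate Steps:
w(q) = 0 (w(q) = -2 + 2 = 0)
n = 4 (n = -1*(-1) + 3 = 1 + 3 = 4)
(w(9)*n)*19 = (0*4)*19 = 0*19 = 0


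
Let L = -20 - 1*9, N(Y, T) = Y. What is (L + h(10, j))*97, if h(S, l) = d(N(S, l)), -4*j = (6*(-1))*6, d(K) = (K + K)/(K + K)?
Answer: -2716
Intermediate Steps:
d(K) = 1 (d(K) = (2*K)/((2*K)) = (2*K)*(1/(2*K)) = 1)
j = 9 (j = -6*(-1)*6/4 = -(-3)*6/2 = -¼*(-36) = 9)
L = -29 (L = -20 - 9 = -29)
h(S, l) = 1
(L + h(10, j))*97 = (-29 + 1)*97 = -28*97 = -2716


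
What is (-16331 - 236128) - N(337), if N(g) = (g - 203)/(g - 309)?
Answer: -3534493/14 ≈ -2.5246e+5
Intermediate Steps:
N(g) = (-203 + g)/(-309 + g)
(-16331 - 236128) - N(337) = (-16331 - 236128) - (-203 + 337)/(-309 + 337) = -252459 - 134/28 = -252459 - 1*67/14 = -252459 - 67/14 = -3534493/14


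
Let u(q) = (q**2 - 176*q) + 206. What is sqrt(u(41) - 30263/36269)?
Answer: 2*I*sqrt(1752769823129)/36269 ≈ 73.006*I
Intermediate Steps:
u(q) = 206 + q**2 - 176*q
sqrt(u(41) - 30263/36269) = sqrt((206 + 41**2 - 176*41) - 30263/36269) = sqrt((206 + 1681 - 7216) - 30263*1/36269) = sqrt(-5329 - 30263/36269) = sqrt(-193307764/36269) = 2*I*sqrt(1752769823129)/36269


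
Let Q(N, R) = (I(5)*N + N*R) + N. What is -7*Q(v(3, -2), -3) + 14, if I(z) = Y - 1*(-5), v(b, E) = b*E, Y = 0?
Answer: 140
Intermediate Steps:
v(b, E) = E*b
I(z) = 5 (I(z) = 0 - 1*(-5) = 0 + 5 = 5)
Q(N, R) = 6*N + N*R (Q(N, R) = (5*N + N*R) + N = 6*N + N*R)
-7*Q(v(3, -2), -3) + 14 = -7*(-2*3)*(6 - 3) + 14 = -(-42)*3 + 14 = -7*(-18) + 14 = 126 + 14 = 140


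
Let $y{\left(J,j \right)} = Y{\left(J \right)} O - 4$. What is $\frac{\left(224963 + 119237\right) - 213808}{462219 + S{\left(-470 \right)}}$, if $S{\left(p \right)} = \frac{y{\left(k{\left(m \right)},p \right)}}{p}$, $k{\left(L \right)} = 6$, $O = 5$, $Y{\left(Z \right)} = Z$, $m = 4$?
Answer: $\frac{7660530}{27155363} \approx 0.2821$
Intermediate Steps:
$y{\left(J,j \right)} = -4 + 5 J$ ($y{\left(J,j \right)} = J 5 - 4 = 5 J - 4 = -4 + 5 J$)
$S{\left(p \right)} = \frac{26}{p}$ ($S{\left(p \right)} = \frac{-4 + 5 \cdot 6}{p} = \frac{-4 + 30}{p} = \frac{26}{p}$)
$\frac{\left(224963 + 119237\right) - 213808}{462219 + S{\left(-470 \right)}} = \frac{\left(224963 + 119237\right) - 213808}{462219 + \frac{26}{-470}} = \frac{344200 - 213808}{462219 + 26 \left(- \frac{1}{470}\right)} = \frac{130392}{462219 - \frac{13}{235}} = \frac{130392}{\frac{108621452}{235}} = 130392 \cdot \frac{235}{108621452} = \frac{7660530}{27155363}$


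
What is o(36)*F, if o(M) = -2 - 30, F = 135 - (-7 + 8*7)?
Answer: -2752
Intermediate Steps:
F = 86 (F = 135 - (-7 + 56) = 135 - 1*49 = 135 - 49 = 86)
o(M) = -32
o(36)*F = -32*86 = -2752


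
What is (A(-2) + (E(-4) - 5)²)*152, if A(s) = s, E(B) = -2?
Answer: 7144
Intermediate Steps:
(A(-2) + (E(-4) - 5)²)*152 = (-2 + (-2 - 5)²)*152 = (-2 + (-7)²)*152 = (-2 + 49)*152 = 47*152 = 7144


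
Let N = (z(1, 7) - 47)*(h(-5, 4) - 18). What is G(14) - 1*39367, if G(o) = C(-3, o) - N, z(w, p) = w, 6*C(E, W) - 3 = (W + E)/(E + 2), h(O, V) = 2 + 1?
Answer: -120175/3 ≈ -40058.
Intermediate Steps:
h(O, V) = 3
C(E, W) = 1/2 + (E + W)/(6*(2 + E)) (C(E, W) = 1/2 + ((W + E)/(E + 2))/6 = 1/2 + ((E + W)/(2 + E))/6 = 1/2 + (E + W)/(6*(2 + E)))
N = 690 (N = (1 - 47)*(3 - 18) = -46*(-15) = 690)
G(o) = -689 - o/6 (G(o) = (6 + o + 4*(-3))/(6*(2 - 3)) - 1*690 = (1/6)*(6 + o - 12)/(-1) - 690 = (1/6)*(-1)*(-6 + o) - 690 = (1 - o/6) - 690 = -689 - o/6)
G(14) - 1*39367 = (-689 - 1/6*14) - 1*39367 = (-689 - 7/3) - 39367 = -2074/3 - 39367 = -120175/3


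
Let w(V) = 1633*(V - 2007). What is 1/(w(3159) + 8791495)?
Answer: 1/10672711 ≈ 9.3697e-8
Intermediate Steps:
w(V) = -3277431 + 1633*V (w(V) = 1633*(-2007 + V) = -3277431 + 1633*V)
1/(w(3159) + 8791495) = 1/((-3277431 + 1633*3159) + 8791495) = 1/((-3277431 + 5158647) + 8791495) = 1/(1881216 + 8791495) = 1/10672711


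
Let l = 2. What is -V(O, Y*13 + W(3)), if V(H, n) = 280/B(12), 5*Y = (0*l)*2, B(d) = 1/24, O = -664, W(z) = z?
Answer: -6720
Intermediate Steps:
B(d) = 1/24
Y = 0 (Y = ((0*2)*2)/5 = (0*2)/5 = (1/5)*0 = 0)
V(H, n) = 6720 (V(H, n) = 280/(1/24) = 280*24 = 6720)
-V(O, Y*13 + W(3)) = -1*6720 = -6720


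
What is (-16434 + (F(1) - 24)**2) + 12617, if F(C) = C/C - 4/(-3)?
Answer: -30128/9 ≈ -3347.6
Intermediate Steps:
F(C) = 7/3 (F(C) = 1 - 4*(-1/3) = 1 + 4/3 = 7/3)
(-16434 + (F(1) - 24)**2) + 12617 = (-16434 + (7/3 - 24)**2) + 12617 = (-16434 + (-65/3)**2) + 12617 = (-16434 + 4225/9) + 12617 = -143681/9 + 12617 = -30128/9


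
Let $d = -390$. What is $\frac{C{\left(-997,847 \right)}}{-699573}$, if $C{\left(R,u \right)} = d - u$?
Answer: $\frac{1237}{699573} \approx 0.0017682$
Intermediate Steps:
$C{\left(R,u \right)} = -390 - u$
$\frac{C{\left(-997,847 \right)}}{-699573} = \frac{-390 - 847}{-699573} = \left(-390 - 847\right) \left(- \frac{1}{699573}\right) = \left(-1237\right) \left(- \frac{1}{699573}\right) = \frac{1237}{699573}$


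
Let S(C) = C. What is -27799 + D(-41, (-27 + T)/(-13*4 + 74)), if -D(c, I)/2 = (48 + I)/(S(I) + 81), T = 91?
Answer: -25659597/923 ≈ -27800.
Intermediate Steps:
D(c, I) = -2*(48 + I)/(81 + I) (D(c, I) = -2*(48 + I)/(I + 81) = -2*(48 + I)/(81 + I))
-27799 + D(-41, (-27 + T)/(-13*4 + 74)) = -27799 + 2*(-48 - (-27 + 91)/(-13*4 + 74))/(81 + (-27 + 91)/(-13*4 + 74)) = -27799 + 2*(-48 - 64/(-52 + 74))/(81 + 64/(-52 + 74)) = -27799 + 2*(-48 - 64/22)/(81 + 64/22) = -27799 + 2*(-48 - 64/22)/(81 + 64*(1/22)) = -27799 + 2*(-48 - 1*32/11)/(81 + 32/11) = -27799 + 2*(-48 - 32/11)/(923/11) = -27799 + 2*(11/923)*(-560/11) = -27799 - 1120/923 = -25659597/923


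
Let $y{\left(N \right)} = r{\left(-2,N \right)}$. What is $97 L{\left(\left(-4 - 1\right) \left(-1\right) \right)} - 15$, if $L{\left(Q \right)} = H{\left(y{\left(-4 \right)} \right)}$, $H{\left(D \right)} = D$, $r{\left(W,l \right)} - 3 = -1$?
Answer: $179$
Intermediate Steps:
$r{\left(W,l \right)} = 2$ ($r{\left(W,l \right)} = 3 - 1 = 2$)
$y{\left(N \right)} = 2$
$L{\left(Q \right)} = 2$
$97 L{\left(\left(-4 - 1\right) \left(-1\right) \right)} - 15 = 97 \cdot 2 - 15 = 194 - 15 = 179$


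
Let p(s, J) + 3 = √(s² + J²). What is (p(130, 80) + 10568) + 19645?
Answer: 30210 + 10*√233 ≈ 30363.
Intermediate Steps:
p(s, J) = -3 + √(J² + s²) (p(s, J) = -3 + √(s² + J²) = -3 + √(J² + s²))
(p(130, 80) + 10568) + 19645 = ((-3 + √(80² + 130²)) + 10568) + 19645 = ((-3 + √(6400 + 16900)) + 10568) + 19645 = ((-3 + √23300) + 10568) + 19645 = ((-3 + 10*√233) + 10568) + 19645 = (10565 + 10*√233) + 19645 = 30210 + 10*√233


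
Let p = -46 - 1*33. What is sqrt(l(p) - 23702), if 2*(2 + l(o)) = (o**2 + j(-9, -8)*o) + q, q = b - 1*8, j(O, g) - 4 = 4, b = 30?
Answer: I*sqrt(83554)/2 ≈ 144.53*I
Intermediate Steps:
j(O, g) = 8 (j(O, g) = 4 + 4 = 8)
q = 22 (q = 30 - 1*8 = 30 - 8 = 22)
p = -79 (p = -46 - 33 = -79)
l(o) = 9 + o**2/2 + 4*o (l(o) = -2 + ((o**2 + 8*o) + 22)/2 = -2 + (22 + o**2 + 8*o)/2 = -2 + (11 + o**2/2 + 4*o) = 9 + o**2/2 + 4*o)
sqrt(l(p) - 23702) = sqrt((9 + (1/2)*(-79)**2 + 4*(-79)) - 23702) = sqrt((9 + (1/2)*6241 - 316) - 23702) = sqrt((9 + 6241/2 - 316) - 23702) = sqrt(5627/2 - 23702) = sqrt(-41777/2) = I*sqrt(83554)/2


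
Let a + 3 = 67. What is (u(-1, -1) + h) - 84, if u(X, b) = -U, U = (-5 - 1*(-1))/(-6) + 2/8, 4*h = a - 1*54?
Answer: -989/12 ≈ -82.417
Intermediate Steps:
a = 64 (a = -3 + 67 = 64)
h = 5/2 (h = (64 - 1*54)/4 = (64 - 54)/4 = (¼)*10 = 5/2 ≈ 2.5000)
U = 11/12 (U = (-5 + 1)*(-⅙) + 2*(⅛) = -4*(-⅙) + ¼ = ⅔ + ¼ = 11/12 ≈ 0.91667)
u(X, b) = -11/12 (u(X, b) = -1*11/12 = -11/12)
(u(-1, -1) + h) - 84 = (-11/12 + 5/2) - 84 = 19/12 - 84 = -989/12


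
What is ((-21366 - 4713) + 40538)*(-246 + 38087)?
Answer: 547143019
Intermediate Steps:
((-21366 - 4713) + 40538)*(-246 + 38087) = (-26079 + 40538)*37841 = 14459*37841 = 547143019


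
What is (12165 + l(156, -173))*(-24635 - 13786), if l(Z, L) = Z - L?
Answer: -480031974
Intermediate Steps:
(12165 + l(156, -173))*(-24635 - 13786) = (12165 + (156 - 1*(-173)))*(-24635 - 13786) = (12165 + (156 + 173))*(-38421) = (12165 + 329)*(-38421) = 12494*(-38421) = -480031974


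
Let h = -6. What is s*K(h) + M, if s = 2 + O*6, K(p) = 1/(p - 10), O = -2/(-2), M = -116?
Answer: -233/2 ≈ -116.50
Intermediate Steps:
O = 1 (O = -2*(-½) = 1)
K(p) = 1/(-10 + p)
s = 8 (s = 2 + 1*6 = 2 + 6 = 8)
s*K(h) + M = 8/(-10 - 6) - 116 = 8/(-16) - 116 = 8*(-1/16) - 116 = -½ - 116 = -233/2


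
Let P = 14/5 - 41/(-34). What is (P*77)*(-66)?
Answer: -1730421/85 ≈ -20358.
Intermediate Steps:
P = 681/170 (P = 14*(⅕) - 41*(-1/34) = 14/5 + 41/34 = 681/170 ≈ 4.0059)
(P*77)*(-66) = ((681/170)*77)*(-66) = (52437/170)*(-66) = -1730421/85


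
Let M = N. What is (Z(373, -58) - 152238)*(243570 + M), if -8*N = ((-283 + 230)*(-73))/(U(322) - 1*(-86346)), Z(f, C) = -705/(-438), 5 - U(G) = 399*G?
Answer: -1824507572347891357/49204336 ≈ -3.7080e+10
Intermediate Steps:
U(G) = 5 - 399*G
Z(f, C) = 235/146 (Z(f, C) = -705*(-1/438) = 235/146)
N = 3869/337016 (N = -(-283 + 230)*(-73)/(8*((5 - 399*322) - 1*(-86346))) = -(-53*(-73))/(8*((5 - 128478) + 86346)) = -3869/(8*(-128473 + 86346)) = -3869/(8*(-42127)) = -3869*(-1)/(8*42127) = -⅛*(-3869/42127) = 3869/337016 ≈ 0.011480)
M = 3869/337016 ≈ 0.011480
(Z(373, -58) - 152238)*(243570 + M) = (235/146 - 152238)*(243570 + 3869/337016) = -22226513/146*82086990989/337016 = -1824507572347891357/49204336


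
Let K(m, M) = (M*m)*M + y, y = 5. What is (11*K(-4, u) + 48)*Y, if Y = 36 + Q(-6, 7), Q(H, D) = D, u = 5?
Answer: -42871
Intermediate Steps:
K(m, M) = 5 + m*M² (K(m, M) = (M*m)*M + 5 = m*M² + 5 = 5 + m*M²)
Y = 43 (Y = 36 + 7 = 43)
(11*K(-4, u) + 48)*Y = (11*(5 - 4*5²) + 48)*43 = (11*(5 - 4*25) + 48)*43 = (11*(5 - 100) + 48)*43 = (11*(-95) + 48)*43 = (-1045 + 48)*43 = -997*43 = -42871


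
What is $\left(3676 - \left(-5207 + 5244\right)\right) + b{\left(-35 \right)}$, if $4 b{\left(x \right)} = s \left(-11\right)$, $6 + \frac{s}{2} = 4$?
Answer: $3650$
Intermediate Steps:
$s = -4$ ($s = -12 + 2 \cdot 4 = -12 + 8 = -4$)
$b{\left(x \right)} = 11$ ($b{\left(x \right)} = \frac{\left(-4\right) \left(-11\right)}{4} = \frac{1}{4} \cdot 44 = 11$)
$\left(3676 - \left(-5207 + 5244\right)\right) + b{\left(-35 \right)} = \left(3676 - \left(-5207 + 5244\right)\right) + 11 = \left(3676 - 37\right) + 11 = 3639 + 11 = 3650$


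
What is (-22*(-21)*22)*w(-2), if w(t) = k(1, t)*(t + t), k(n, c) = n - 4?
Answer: 121968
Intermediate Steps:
k(n, c) = -4 + n
w(t) = -6*t (w(t) = (-4 + 1)*(t + t) = -6*t)
(-22*(-21)*22)*w(-2) = (-22*(-21)*22)*(-6*(-2)) = (462*22)*12 = 10164*12 = 121968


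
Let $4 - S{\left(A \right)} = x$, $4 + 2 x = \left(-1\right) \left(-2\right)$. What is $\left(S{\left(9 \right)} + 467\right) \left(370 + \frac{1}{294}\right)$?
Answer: $\frac{25672316}{147} \approx 1.7464 \cdot 10^{5}$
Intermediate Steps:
$x = -1$ ($x = -2 + \frac{\left(-1\right) \left(-2\right)}{2} = -2 + \frac{1}{2} \cdot 2 = -2 + 1 = -1$)
$S{\left(A \right)} = 5$ ($S{\left(A \right)} = 4 - -1 = 4 + 1 = 5$)
$\left(S{\left(9 \right)} + 467\right) \left(370 + \frac{1}{294}\right) = \left(5 + 467\right) \left(370 + \frac{1}{294}\right) = 472 \left(370 + \frac{1}{294}\right) = 472 \cdot \frac{108781}{294} = \frac{25672316}{147}$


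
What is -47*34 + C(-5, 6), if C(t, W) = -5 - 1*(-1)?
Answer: -1602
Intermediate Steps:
C(t, W) = -4 (C(t, W) = -5 + 1 = -4)
-47*34 + C(-5, 6) = -47*34 - 4 = -1598 - 4 = -1602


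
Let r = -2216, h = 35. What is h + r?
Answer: -2181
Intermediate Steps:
h + r = 35 - 2216 = -2181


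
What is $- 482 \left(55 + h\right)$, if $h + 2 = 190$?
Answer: $-117126$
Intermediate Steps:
$h = 188$ ($h = -2 + 190 = 188$)
$- 482 \left(55 + h\right) = - 482 \left(55 + 188\right) = \left(-482\right) 243 = -117126$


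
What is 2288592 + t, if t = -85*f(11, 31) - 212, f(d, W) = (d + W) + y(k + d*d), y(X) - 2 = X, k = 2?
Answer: 2274185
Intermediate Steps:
y(X) = 2 + X
f(d, W) = 4 + W + d + d**2 (f(d, W) = (d + W) + (2 + (2 + d*d)) = (W + d) + (2 + (2 + d**2)) = (W + d) + (4 + d**2) = 4 + W + d + d**2)
t = -14407 (t = -85*(4 + 31 + 11 + 11**2) - 212 = -85*(4 + 31 + 11 + 121) - 212 = -85*167 - 212 = -14195 - 212 = -14407)
2288592 + t = 2288592 - 14407 = 2274185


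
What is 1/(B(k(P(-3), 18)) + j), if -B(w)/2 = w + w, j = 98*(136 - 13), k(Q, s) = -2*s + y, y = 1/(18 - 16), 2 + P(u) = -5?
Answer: 1/12196 ≈ 8.1994e-5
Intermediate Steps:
P(u) = -7 (P(u) = -2 - 5 = -7)
y = 1/2 ≈ 0.50000
k(Q, s) = 1/2 - 2*s (k(Q, s) = -2*s + 1/2 = 1/2 - 2*s)
j = 12054 (j = 98*123 = 12054)
B(w) = -4*w (B(w) = -2*(w + w) = -4*w)
1/(B(k(P(-3), 18)) + j) = 1/(-4*(1/2 - 2*18) + 12054) = 1/(-4*(1/2 - 36) + 12054) = 1/(-4*(-71/2) + 12054) = 1/(142 + 12054) = 1/12196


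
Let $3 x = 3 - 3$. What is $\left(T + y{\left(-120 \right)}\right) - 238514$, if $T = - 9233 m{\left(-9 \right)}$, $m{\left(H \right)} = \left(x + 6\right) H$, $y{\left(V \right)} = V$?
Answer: $259948$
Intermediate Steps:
$x = 0$ ($x = \frac{3 - 3}{3} = \frac{1}{3} \cdot 0 = 0$)
$m{\left(H \right)} = 6 H$ ($m{\left(H \right)} = \left(0 + 6\right) H = 6 H$)
$T = 498582$ ($T = - 9233 \cdot 6 \left(-9\right) = \left(-9233\right) \left(-54\right) = 498582$)
$\left(T + y{\left(-120 \right)}\right) - 238514 = \left(498582 - 120\right) - 238514 = 498462 - 238514 = 259948$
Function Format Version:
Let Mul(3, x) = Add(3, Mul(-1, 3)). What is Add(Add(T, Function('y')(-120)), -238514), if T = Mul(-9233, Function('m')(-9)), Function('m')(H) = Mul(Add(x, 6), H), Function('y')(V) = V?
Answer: 259948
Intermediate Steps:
x = 0 (x = Mul(Rational(1, 3), Add(3, Mul(-1, 3))) = Mul(Rational(1, 3), Add(3, -3)) = Mul(Rational(1, 3), 0) = 0)
Function('m')(H) = Mul(6, H) (Function('m')(H) = Mul(Add(0, 6), H) = Mul(6, H))
T = 498582 (T = Mul(-9233, Mul(6, -9)) = Mul(-9233, -54) = 498582)
Add(Add(T, Function('y')(-120)), -238514) = Add(Add(498582, -120), -238514) = Add(498462, -238514) = 259948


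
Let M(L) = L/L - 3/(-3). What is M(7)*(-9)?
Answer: -18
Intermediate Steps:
M(L) = 2 (M(L) = 1 - 3*(-⅓) = 1 + 1 = 2)
M(7)*(-9) = 2*(-9) = -18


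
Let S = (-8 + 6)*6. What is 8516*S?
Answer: -102192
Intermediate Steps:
S = -12 (S = -2*6 = -12)
8516*S = 8516*(-12) = -102192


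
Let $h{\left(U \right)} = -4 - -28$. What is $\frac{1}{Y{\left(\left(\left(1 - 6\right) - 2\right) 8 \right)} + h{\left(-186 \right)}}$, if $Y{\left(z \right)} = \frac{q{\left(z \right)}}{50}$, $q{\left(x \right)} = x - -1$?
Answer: $\frac{10}{229} \approx 0.043668$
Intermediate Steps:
$q{\left(x \right)} = 1 + x$ ($q{\left(x \right)} = x + 1 = 1 + x$)
$Y{\left(z \right)} = \frac{1}{50} + \frac{z}{50}$ ($Y{\left(z \right)} = \frac{1 + z}{50} = \left(1 + z\right) \frac{1}{50} = \frac{1}{50} + \frac{z}{50}$)
$h{\left(U \right)} = 24$ ($h{\left(U \right)} = -4 + 28 = 24$)
$\frac{1}{Y{\left(\left(\left(1 - 6\right) - 2\right) 8 \right)} + h{\left(-186 \right)}} = \frac{1}{\left(\frac{1}{50} + \frac{\left(\left(1 - 6\right) - 2\right) 8}{50}\right) + 24} = \frac{1}{\left(\frac{1}{50} + \frac{\left(-5 - 2\right) 8}{50}\right) + 24} = \frac{1}{\left(\frac{1}{50} + \frac{\left(-7\right) 8}{50}\right) + 24} = \frac{1}{\left(\frac{1}{50} + \frac{1}{50} \left(-56\right)\right) + 24} = \frac{1}{\left(\frac{1}{50} - \frac{28}{25}\right) + 24} = \frac{1}{- \frac{11}{10} + 24} = \frac{1}{\frac{229}{10}} = \frac{10}{229}$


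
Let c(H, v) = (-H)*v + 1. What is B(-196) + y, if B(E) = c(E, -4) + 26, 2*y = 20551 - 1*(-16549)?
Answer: 17793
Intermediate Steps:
c(H, v) = 1 - H*v (c(H, v) = -H*v + 1 = 1 - H*v)
y = 18550 (y = (20551 - 1*(-16549))/2 = (20551 + 16549)/2 = (1/2)*37100 = 18550)
B(E) = 27 + 4*E (B(E) = (1 - 1*E*(-4)) + 26 = (1 + 4*E) + 26 = 27 + 4*E)
B(-196) + y = (27 + 4*(-196)) + 18550 = (27 - 784) + 18550 = -757 + 18550 = 17793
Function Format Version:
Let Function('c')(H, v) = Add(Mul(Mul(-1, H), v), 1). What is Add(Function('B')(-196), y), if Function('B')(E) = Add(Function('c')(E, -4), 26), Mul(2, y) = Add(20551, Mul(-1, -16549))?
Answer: 17793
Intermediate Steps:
Function('c')(H, v) = Add(1, Mul(-1, H, v)) (Function('c')(H, v) = Add(Mul(-1, H, v), 1) = Add(1, Mul(-1, H, v)))
y = 18550 (y = Mul(Rational(1, 2), Add(20551, Mul(-1, -16549))) = Mul(Rational(1, 2), Add(20551, 16549)) = Mul(Rational(1, 2), 37100) = 18550)
Function('B')(E) = Add(27, Mul(4, E)) (Function('B')(E) = Add(Add(1, Mul(-1, E, -4)), 26) = Add(Add(1, Mul(4, E)), 26) = Add(27, Mul(4, E)))
Add(Function('B')(-196), y) = Add(Add(27, Mul(4, -196)), 18550) = Add(Add(27, -784), 18550) = Add(-757, 18550) = 17793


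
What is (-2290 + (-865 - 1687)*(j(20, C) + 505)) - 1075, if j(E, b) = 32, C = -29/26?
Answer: -1373789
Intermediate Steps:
C = -29/26 (C = -29*1/26 = -29/26 ≈ -1.1154)
(-2290 + (-865 - 1687)*(j(20, C) + 505)) - 1075 = (-2290 + (-865 - 1687)*(32 + 505)) - 1075 = (-2290 - 2552*537) - 1075 = (-2290 - 1370424) - 1075 = -1372714 - 1075 = -1373789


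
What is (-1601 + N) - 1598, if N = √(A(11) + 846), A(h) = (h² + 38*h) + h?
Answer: -3199 + 2*√349 ≈ -3161.6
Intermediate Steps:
A(h) = h² + 39*h
N = 2*√349 (N = √(11*(39 + 11) + 846) = √(11*50 + 846) = √(550 + 846) = √1396 = 2*√349 ≈ 37.363)
(-1601 + N) - 1598 = (-1601 + 2*√349) - 1598 = -3199 + 2*√349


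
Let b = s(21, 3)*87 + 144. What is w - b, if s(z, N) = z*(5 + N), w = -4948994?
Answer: -4963754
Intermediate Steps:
b = 14760 (b = (21*(5 + 3))*87 + 144 = (21*8)*87 + 144 = 168*87 + 144 = 14616 + 144 = 14760)
w - b = -4948994 - 1*14760 = -4948994 - 14760 = -4963754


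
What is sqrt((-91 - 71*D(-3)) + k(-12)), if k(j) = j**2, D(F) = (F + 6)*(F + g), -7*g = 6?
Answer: sqrt(42854)/7 ≈ 29.573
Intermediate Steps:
g = -6/7 (g = -1/7*6 = -6/7 ≈ -0.85714)
D(F) = (6 + F)*(-6/7 + F) (D(F) = (F + 6)*(F - 6/7) = (6 + F)*(-6/7 + F))
sqrt((-91 - 71*D(-3)) + k(-12)) = sqrt((-91 - 71*(-36/7 + (-3)**2 + (36/7)*(-3))) + (-12)**2) = sqrt((-91 - 71*(-36/7 + 9 - 108/7)) + 144) = sqrt((-91 - 71*(-81/7)) + 144) = sqrt((-91 + 5751/7) + 144) = sqrt(5114/7 + 144) = sqrt(6122/7) = sqrt(42854)/7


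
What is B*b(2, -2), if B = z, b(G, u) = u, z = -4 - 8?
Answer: 24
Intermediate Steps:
z = -12
B = -12
B*b(2, -2) = -12*(-2) = 24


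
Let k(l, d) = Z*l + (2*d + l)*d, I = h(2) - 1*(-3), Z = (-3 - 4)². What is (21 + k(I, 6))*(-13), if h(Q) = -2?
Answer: -1924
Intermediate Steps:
Z = 49 (Z = (-7)² = 49)
I = 1 (I = -2 - 1*(-3) = -2 + 3 = 1)
k(l, d) = 49*l + d*(l + 2*d) (k(l, d) = 49*l + (2*d + l)*d = 49*l + (l + 2*d)*d = 49*l + d*(l + 2*d))
(21 + k(I, 6))*(-13) = (21 + (2*6² + 49*1 + 6*1))*(-13) = (21 + (2*36 + 49 + 6))*(-13) = (21 + (72 + 49 + 6))*(-13) = (21 + 127)*(-13) = 148*(-13) = -1924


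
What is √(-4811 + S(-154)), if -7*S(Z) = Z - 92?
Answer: I*√234017/7 ≈ 69.108*I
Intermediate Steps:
S(Z) = 92/7 - Z/7 (S(Z) = -(Z - 92)/7 = -(-92 + Z)/7 = 92/7 - Z/7)
√(-4811 + S(-154)) = √(-4811 + (92/7 - ⅐*(-154))) = √(-4811 + (92/7 + 22)) = √(-4811 + 246/7) = √(-33431/7) = I*√234017/7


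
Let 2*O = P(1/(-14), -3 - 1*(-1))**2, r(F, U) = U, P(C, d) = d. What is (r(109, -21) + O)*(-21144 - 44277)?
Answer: 1242999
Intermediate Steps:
O = 2 (O = (-3 - 1*(-1))**2/2 = (-3 + 1)**2/2 = (1/2)*(-2)**2 = (1/2)*4 = 2)
(r(109, -21) + O)*(-21144 - 44277) = (-21 + 2)*(-21144 - 44277) = -19*(-65421) = 1242999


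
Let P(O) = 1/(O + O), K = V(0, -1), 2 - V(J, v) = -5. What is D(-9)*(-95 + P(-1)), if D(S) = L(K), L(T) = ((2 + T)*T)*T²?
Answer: -589617/2 ≈ -2.9481e+5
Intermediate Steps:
V(J, v) = 7 (V(J, v) = 2 - 1*(-5) = 2 + 5 = 7)
K = 7
P(O) = 1/(2*O)
L(T) = T³*(2 + T) (L(T) = (T*(2 + T))*T² = T³*(2 + T))
D(S) = 3087 (D(S) = 7³*(2 + 7) = 343*9 = 3087)
D(-9)*(-95 + P(-1)) = 3087*(-95 + (½)/(-1)) = 3087*(-95 + (½)*(-1)) = 3087*(-95 - ½) = 3087*(-191/2) = -589617/2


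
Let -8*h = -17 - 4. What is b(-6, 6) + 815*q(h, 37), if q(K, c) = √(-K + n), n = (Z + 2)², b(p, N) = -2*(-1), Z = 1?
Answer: 2 + 815*√102/4 ≈ 2059.8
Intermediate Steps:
b(p, N) = 2
h = 21/8 (h = -(-17 - 4)/8 = -⅛*(-21) = 21/8 ≈ 2.6250)
n = 9 (n = (1 + 2)² = 3² = 9)
q(K, c) = √(9 - K) (q(K, c) = √(-K + 9) = √(9 - K))
b(-6, 6) + 815*q(h, 37) = 2 + 815*√(9 - 1*21/8) = 2 + 815*√(9 - 21/8) = 2 + 815*√(51/8) = 2 + 815*(√102/4) = 2 + 815*√102/4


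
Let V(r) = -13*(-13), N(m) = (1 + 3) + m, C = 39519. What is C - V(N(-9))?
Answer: 39350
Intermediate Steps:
N(m) = 4 + m
V(r) = 169
C - V(N(-9)) = 39519 - 1*169 = 39519 - 169 = 39350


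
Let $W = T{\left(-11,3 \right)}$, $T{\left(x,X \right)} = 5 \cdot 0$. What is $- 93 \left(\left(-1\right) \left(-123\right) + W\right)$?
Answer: $-11439$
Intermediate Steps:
$T{\left(x,X \right)} = 0$
$W = 0$
$- 93 \left(\left(-1\right) \left(-123\right) + W\right) = - 93 \left(\left(-1\right) \left(-123\right) + 0\right) = - 93 \left(123 + 0\right) = \left(-93\right) 123 = -11439$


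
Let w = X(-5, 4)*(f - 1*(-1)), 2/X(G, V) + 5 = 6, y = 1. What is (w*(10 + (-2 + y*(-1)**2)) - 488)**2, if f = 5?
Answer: 144400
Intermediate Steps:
X(G, V) = 2 (X(G, V) = 2/(-5 + 6) = 2/1 = 2*1 = 2)
w = 12 (w = 2*(5 - 1*(-1)) = 2*(5 + 1) = 2*6 = 12)
(w*(10 + (-2 + y*(-1)**2)) - 488)**2 = (12*(10 + (-2 + 1*(-1)**2)) - 488)**2 = (12*(10 + (-2 + 1*1)) - 488)**2 = (12*(10 + (-2 + 1)) - 488)**2 = (12*(10 - 1) - 488)**2 = (12*9 - 488)**2 = (108 - 488)**2 = (-380)**2 = 144400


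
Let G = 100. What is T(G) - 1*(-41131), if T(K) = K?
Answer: 41231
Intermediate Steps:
T(G) - 1*(-41131) = 100 - 1*(-41131) = 100 + 41131 = 41231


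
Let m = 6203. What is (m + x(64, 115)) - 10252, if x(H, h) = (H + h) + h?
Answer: -3755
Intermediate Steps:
x(H, h) = H + 2*h
(m + x(64, 115)) - 10252 = (6203 + (64 + 2*115)) - 10252 = (6203 + (64 + 230)) - 10252 = (6203 + 294) - 10252 = 6497 - 10252 = -3755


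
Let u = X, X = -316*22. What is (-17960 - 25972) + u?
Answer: -50884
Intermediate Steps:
X = -6952
u = -6952
(-17960 - 25972) + u = (-17960 - 25972) - 6952 = -43932 - 6952 = -50884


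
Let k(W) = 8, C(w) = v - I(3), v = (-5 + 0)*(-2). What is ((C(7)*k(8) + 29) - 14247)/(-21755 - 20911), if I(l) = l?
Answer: 7081/21333 ≈ 0.33193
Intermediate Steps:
v = 10 (v = -5*(-2) = 10)
C(w) = 7 (C(w) = 10 - 1*3 = 10 - 3 = 7)
((C(7)*k(8) + 29) - 14247)/(-21755 - 20911) = ((7*8 + 29) - 14247)/(-21755 - 20911) = ((56 + 29) - 14247)/(-42666) = (85 - 14247)*(-1/42666) = -14162*(-1/42666) = 7081/21333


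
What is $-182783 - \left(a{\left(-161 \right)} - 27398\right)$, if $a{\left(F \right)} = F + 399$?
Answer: $-155623$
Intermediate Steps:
$a{\left(F \right)} = 399 + F$
$-182783 - \left(a{\left(-161 \right)} - 27398\right) = -182783 - \left(\left(399 - 161\right) - 27398\right) = -182783 - \left(238 - 27398\right) = -182783 - -27160 = -182783 + 27160 = -155623$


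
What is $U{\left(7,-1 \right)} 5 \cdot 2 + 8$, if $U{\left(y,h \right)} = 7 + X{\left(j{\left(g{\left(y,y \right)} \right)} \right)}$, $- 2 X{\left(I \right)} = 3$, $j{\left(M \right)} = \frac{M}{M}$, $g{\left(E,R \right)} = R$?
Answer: $63$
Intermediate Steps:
$j{\left(M \right)} = 1$
$X{\left(I \right)} = - \frac{3}{2}$ ($X{\left(I \right)} = \left(- \frac{1}{2}\right) 3 = - \frac{3}{2}$)
$U{\left(y,h \right)} = \frac{11}{2}$ ($U{\left(y,h \right)} = 7 - \frac{3}{2} = \frac{11}{2}$)
$U{\left(7,-1 \right)} 5 \cdot 2 + 8 = \frac{11 \cdot 5 \cdot 2}{2} + 8 = \frac{11}{2} \cdot 10 + 8 = 55 + 8 = 63$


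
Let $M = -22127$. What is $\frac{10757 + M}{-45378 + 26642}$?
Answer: $\frac{5685}{9368} \approx 0.60685$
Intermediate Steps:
$\frac{10757 + M}{-45378 + 26642} = \frac{10757 - 22127}{-45378 + 26642} = - \frac{11370}{-18736} = \left(-11370\right) \left(- \frac{1}{18736}\right) = \frac{5685}{9368}$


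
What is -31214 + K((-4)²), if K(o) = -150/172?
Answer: -2684479/86 ≈ -31215.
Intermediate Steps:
K(o) = -75/86 (K(o) = -150*1/172 = -75/86)
-31214 + K((-4)²) = -31214 - 75/86 = -2684479/86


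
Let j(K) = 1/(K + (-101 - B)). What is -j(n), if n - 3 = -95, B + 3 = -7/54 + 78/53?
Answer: 2862/547621 ≈ 0.0052262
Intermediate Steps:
B = -4745/2862 (B = -3 + (-7/54 + 78/53) = -3 + 3841/2862 = -4745/2862 ≈ -1.6579)
n = -92 (n = 3 - 95 = -92)
j(K) = 1/(-284317/2862 + K) (j(K) = 1/(K + (-101 - 1*(-4745/2862))) = 1/(K + (-101 + 4745/2862)) = 1/(K - 284317/2862) = 1/(-284317/2862 + K))
-j(n) = -2862/(-284317 + 2862*(-92)) = -2862/(-284317 - 263304) = -2862/(-547621) = -2862*(-1)/547621 = -1*(-2862/547621) = 2862/547621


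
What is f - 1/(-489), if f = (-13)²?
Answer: 82642/489 ≈ 169.00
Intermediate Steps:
f = 169
f - 1/(-489) = 169 - 1/(-489) = 169 - 1*(-1/489) = 169 + 1/489 = 82642/489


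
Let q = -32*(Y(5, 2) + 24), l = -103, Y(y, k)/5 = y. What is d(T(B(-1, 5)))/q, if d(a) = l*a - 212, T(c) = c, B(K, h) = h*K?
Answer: -303/1568 ≈ -0.19324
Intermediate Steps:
B(K, h) = K*h
Y(y, k) = 5*y
d(a) = -212 - 103*a (d(a) = -103*a - 212 = -212 - 103*a)
q = -1568 (q = -32*(5*5 + 24) = -32*(25 + 24) = -32*49 = -1568)
d(T(B(-1, 5)))/q = (-212 - (-103)*5)/(-1568) = (-212 - 103*(-5))*(-1/1568) = (-212 + 515)*(-1/1568) = 303*(-1/1568) = -303/1568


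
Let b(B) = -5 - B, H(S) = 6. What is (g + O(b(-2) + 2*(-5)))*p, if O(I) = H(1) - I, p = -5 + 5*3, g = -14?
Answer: 50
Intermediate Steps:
p = 10 (p = -5 + 15 = 10)
O(I) = 6 - I
(g + O(b(-2) + 2*(-5)))*p = (-14 + (6 - ((-5 - 1*(-2)) + 2*(-5))))*10 = (-14 + (6 - ((-5 + 2) - 10)))*10 = (-14 + (6 - (-3 - 10)))*10 = (-14 + (6 - 1*(-13)))*10 = (-14 + (6 + 13))*10 = (-14 + 19)*10 = 5*10 = 50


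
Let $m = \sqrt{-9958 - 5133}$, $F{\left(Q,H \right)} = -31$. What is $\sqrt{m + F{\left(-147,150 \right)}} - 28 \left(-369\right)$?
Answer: $10332 + \sqrt{-31 + i \sqrt{15091}} \approx 10339.0 + 8.8797 i$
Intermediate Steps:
$m = i \sqrt{15091}$ ($m = \sqrt{-15091} = i \sqrt{15091} \approx 122.85 i$)
$\sqrt{m + F{\left(-147,150 \right)}} - 28 \left(-369\right) = \sqrt{i \sqrt{15091} - 31} - 28 \left(-369\right) = \sqrt{-31 + i \sqrt{15091}} - -10332 = \sqrt{-31 + i \sqrt{15091}} + 10332 = 10332 + \sqrt{-31 + i \sqrt{15091}}$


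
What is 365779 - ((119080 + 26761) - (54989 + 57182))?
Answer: 332109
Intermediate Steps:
365779 - ((119080 + 26761) - (54989 + 57182)) = 365779 - (145841 - 1*112171) = 365779 - (145841 - 112171) = 365779 - 1*33670 = 365779 - 33670 = 332109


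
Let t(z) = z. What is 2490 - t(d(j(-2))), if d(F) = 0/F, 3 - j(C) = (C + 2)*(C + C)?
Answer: 2490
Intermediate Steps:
j(C) = 3 - 2*C*(2 + C) (j(C) = 3 - (C + 2)*(C + C) = 3 - (2 + C)*2*C = 3 - 2*C*(2 + C))
d(F) = 0
2490 - t(d(j(-2))) = 2490 - 1*0 = 2490 + 0 = 2490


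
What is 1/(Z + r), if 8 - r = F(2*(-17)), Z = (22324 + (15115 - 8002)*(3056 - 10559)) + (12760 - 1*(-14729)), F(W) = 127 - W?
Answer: -1/53319179 ≈ -1.8755e-8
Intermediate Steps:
Z = -53319026 (Z = (22324 + 7113*(-7503)) + (12760 + 14729) = (22324 - 53368839) + 27489 = -53346515 + 27489 = -53319026)
r = -153 (r = 8 - (127 - 2*(-17)) = 8 - (127 - 1*(-34)) = 8 - (127 + 34) = 8 - 1*161 = 8 - 161 = -153)
1/(Z + r) = 1/(-53319026 - 153) = 1/(-53319179) = -1/53319179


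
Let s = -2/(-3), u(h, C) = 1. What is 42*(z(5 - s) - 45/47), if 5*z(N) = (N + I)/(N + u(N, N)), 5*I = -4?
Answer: -325689/9400 ≈ -34.648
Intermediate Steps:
I = -4/5 (I = (1/5)*(-4) = -4/5 ≈ -0.80000)
s = 2/3 (s = -2*(-1/3) = 2/3 ≈ 0.66667)
z(N) = (-4/5 + N)/(5*(1 + N)) (z(N) = ((N - 4/5)/(N + 1))/5 = ((-4/5 + N)/(1 + N))/5 = (-4/5 + N)/(5*(1 + N)))
42*(z(5 - s) - 45/47) = 42*((-4 + 5*(5 - 1*2/3))/(25*(1 + (5 - 1*2/3))) - 45/47) = 42*((-4 + 5*(5 - 2/3))/(25*(1 + (5 - 2/3))) - 45*1/47) = 42*((-4 + 5*(13/3))/(25*(1 + 13/3)) - 45/47) = 42*((-4 + 65/3)/(25*(16/3)) - 45/47) = 42*((1/25)*(3/16)*(53/3) - 45/47) = 42*(53/400 - 45/47) = 42*(-15509/18800) = -325689/9400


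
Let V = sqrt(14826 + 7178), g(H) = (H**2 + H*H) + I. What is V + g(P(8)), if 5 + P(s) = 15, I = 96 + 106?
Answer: 402 + 2*sqrt(5501) ≈ 550.34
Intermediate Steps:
I = 202
P(s) = 10 (P(s) = -5 + 15 = 10)
g(H) = 202 + 2*H**2 (g(H) = (H**2 + H*H) + 202 = (H**2 + H**2) + 202 = 2*H**2 + 202 = 202 + 2*H**2)
V = 2*sqrt(5501) (V = sqrt(22004) = 2*sqrt(5501) ≈ 148.34)
V + g(P(8)) = 2*sqrt(5501) + (202 + 2*10**2) = 2*sqrt(5501) + (202 + 2*100) = 2*sqrt(5501) + (202 + 200) = 2*sqrt(5501) + 402 = 402 + 2*sqrt(5501)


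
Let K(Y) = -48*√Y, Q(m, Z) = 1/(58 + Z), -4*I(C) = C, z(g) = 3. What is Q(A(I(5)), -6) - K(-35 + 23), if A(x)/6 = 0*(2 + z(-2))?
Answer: 1/52 + 96*I*√3 ≈ 0.019231 + 166.28*I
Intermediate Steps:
I(C) = -C/4
A(x) = 0 (A(x) = 6*(0*(2 + 3)) = 6*(0*5) = 6*0 = 0)
Q(A(I(5)), -6) - K(-35 + 23) = 1/(58 - 6) - (-48)*√(-35 + 23) = 1/52 - (-48)*√(-12) = 1/52 - (-48)*2*I*√3 = 1/52 - (-96)*I*√3 = 1/52 + 96*I*√3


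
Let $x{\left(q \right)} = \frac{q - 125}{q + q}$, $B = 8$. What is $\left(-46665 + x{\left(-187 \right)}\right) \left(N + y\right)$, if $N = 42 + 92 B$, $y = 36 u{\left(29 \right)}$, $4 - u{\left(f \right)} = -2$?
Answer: $- \frac{8673841806}{187} \approx -4.6384 \cdot 10^{7}$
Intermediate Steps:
$u{\left(f \right)} = 6$ ($u{\left(f \right)} = 4 - -2 = 4 + 2 = 6$)
$y = 216$ ($y = 36 \cdot 6 = 216$)
$x{\left(q \right)} = \frac{-125 + q}{2 q}$
$N = 778$ ($N = 42 + 92 \cdot 8 = 42 + 736 = 778$)
$\left(-46665 + x{\left(-187 \right)}\right) \left(N + y\right) = \left(-46665 + \frac{-125 - 187}{2 \left(-187\right)}\right) \left(778 + 216\right) = \left(-46665 + \frac{1}{2} \left(- \frac{1}{187}\right) \left(-312\right)\right) 994 = \left(-46665 + \frac{156}{187}\right) 994 = \left(- \frac{8726199}{187}\right) 994 = - \frac{8673841806}{187}$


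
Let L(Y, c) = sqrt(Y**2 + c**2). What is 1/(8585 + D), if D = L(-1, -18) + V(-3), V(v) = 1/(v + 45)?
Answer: 15143982/130010872741 - 8820*sqrt(13)/130010872741 ≈ 0.00011624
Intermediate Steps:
V(v) = 1/(45 + v)
D = 1/42 + 5*sqrt(13) (D = sqrt((-1)**2 + (-18)**2) + 1/(45 - 3) = sqrt(1 + 324) + 1/42 = sqrt(325) + 1/42 = 5*sqrt(13) + 1/42 = 1/42 + 5*sqrt(13) ≈ 18.052)
1/(8585 + D) = 1/(8585 + (1/42 + 5*sqrt(13))) = 1/(360571/42 + 5*sqrt(13))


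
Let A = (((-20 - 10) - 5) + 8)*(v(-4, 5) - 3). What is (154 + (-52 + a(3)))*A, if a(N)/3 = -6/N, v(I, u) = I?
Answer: 18144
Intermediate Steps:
a(N) = -18/N (a(N) = 3*(-6/N) = -18/N)
A = 189 (A = (((-20 - 10) - 5) + 8)*(-4 - 3) = ((-30 - 5) + 8)*(-7) = (-35 + 8)*(-7) = -27*(-7) = 189)
(154 + (-52 + a(3)))*A = (154 + (-52 - 18/3))*189 = (154 + (-52 - 18*1/3))*189 = (154 + (-52 - 6))*189 = (154 - 58)*189 = 96*189 = 18144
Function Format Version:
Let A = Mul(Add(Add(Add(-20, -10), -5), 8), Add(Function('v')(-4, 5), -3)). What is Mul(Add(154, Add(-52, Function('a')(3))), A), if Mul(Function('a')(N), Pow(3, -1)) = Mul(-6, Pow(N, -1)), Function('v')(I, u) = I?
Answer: 18144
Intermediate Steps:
Function('a')(N) = Mul(-18, Pow(N, -1)) (Function('a')(N) = Mul(3, Mul(-6, Pow(N, -1))) = Mul(-18, Pow(N, -1)))
A = 189 (A = Mul(Add(Add(Add(-20, -10), -5), 8), Add(-4, -3)) = Mul(Add(Add(-30, -5), 8), -7) = Mul(Add(-35, 8), -7) = Mul(-27, -7) = 189)
Mul(Add(154, Add(-52, Function('a')(3))), A) = Mul(Add(154, Add(-52, Mul(-18, Pow(3, -1)))), 189) = Mul(Add(154, Add(-52, Mul(-18, Rational(1, 3)))), 189) = Mul(Add(154, Add(-52, -6)), 189) = Mul(Add(154, -58), 189) = Mul(96, 189) = 18144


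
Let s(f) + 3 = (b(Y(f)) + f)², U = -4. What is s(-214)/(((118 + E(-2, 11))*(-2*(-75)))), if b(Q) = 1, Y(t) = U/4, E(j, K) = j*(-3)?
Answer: 7561/3100 ≈ 2.4390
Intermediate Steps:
E(j, K) = -3*j
Y(t) = -1 (Y(t) = -4/4 = -4*¼ = -1)
s(f) = -3 + (1 + f)²
s(-214)/(((118 + E(-2, 11))*(-2*(-75)))) = (-3 + (1 - 214)²)/(((118 - 3*(-2))*(-2*(-75)))) = (-3 + (-213)²)/(((118 + 6)*150)) = (-3 + 45369)/((124*150)) = 45366/18600 = 45366*(1/18600) = 7561/3100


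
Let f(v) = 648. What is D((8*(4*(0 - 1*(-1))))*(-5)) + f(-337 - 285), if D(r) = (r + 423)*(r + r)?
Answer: -83512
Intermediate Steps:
D(r) = 2*r*(423 + r) (D(r) = (423 + r)*(2*r) = 2*r*(423 + r))
D((8*(4*(0 - 1*(-1))))*(-5)) + f(-337 - 285) = 2*((8*(4*(0 - 1*(-1))))*(-5))*(423 + (8*(4*(0 - 1*(-1))))*(-5)) + 648 = 2*((8*(4*(0 + 1)))*(-5))*(423 + (8*(4*(0 + 1)))*(-5)) + 648 = 2*((8*(4*1))*(-5))*(423 + (8*(4*1))*(-5)) + 648 = 2*((8*4)*(-5))*(423 + (8*4)*(-5)) + 648 = 2*(32*(-5))*(423 + 32*(-5)) + 648 = 2*(-160)*(423 - 160) + 648 = 2*(-160)*263 + 648 = -84160 + 648 = -83512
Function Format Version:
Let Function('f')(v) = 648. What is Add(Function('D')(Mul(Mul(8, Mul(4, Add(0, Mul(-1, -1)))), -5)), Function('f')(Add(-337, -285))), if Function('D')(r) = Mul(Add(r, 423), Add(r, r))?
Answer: -83512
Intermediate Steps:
Function('D')(r) = Mul(2, r, Add(423, r)) (Function('D')(r) = Mul(Add(423, r), Mul(2, r)) = Mul(2, r, Add(423, r)))
Add(Function('D')(Mul(Mul(8, Mul(4, Add(0, Mul(-1, -1)))), -5)), Function('f')(Add(-337, -285))) = Add(Mul(2, Mul(Mul(8, Mul(4, Add(0, Mul(-1, -1)))), -5), Add(423, Mul(Mul(8, Mul(4, Add(0, Mul(-1, -1)))), -5))), 648) = Add(Mul(2, Mul(Mul(8, Mul(4, Add(0, 1))), -5), Add(423, Mul(Mul(8, Mul(4, Add(0, 1))), -5))), 648) = Add(Mul(2, Mul(Mul(8, Mul(4, 1)), -5), Add(423, Mul(Mul(8, Mul(4, 1)), -5))), 648) = Add(Mul(2, Mul(Mul(8, 4), -5), Add(423, Mul(Mul(8, 4), -5))), 648) = Add(Mul(2, Mul(32, -5), Add(423, Mul(32, -5))), 648) = Add(Mul(2, -160, Add(423, -160)), 648) = Add(Mul(2, -160, 263), 648) = Add(-84160, 648) = -83512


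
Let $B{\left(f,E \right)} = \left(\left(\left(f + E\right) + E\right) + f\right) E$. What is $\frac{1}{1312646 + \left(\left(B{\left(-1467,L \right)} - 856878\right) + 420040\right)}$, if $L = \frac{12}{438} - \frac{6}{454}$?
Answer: $\frac{274598041}{240483735663788} \approx 1.1419 \cdot 10^{-6}$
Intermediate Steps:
$L = \frac{235}{16571}$ ($L = 12 \cdot \frac{1}{438} - \frac{3}{227} = \frac{2}{73} - \frac{3}{227} = \frac{235}{16571} \approx 0.014181$)
$B{\left(f,E \right)} = E \left(2 E + 2 f\right)$ ($B{\left(f,E \right)} = \left(\left(\left(E + f\right) + E\right) + f\right) E = \left(\left(f + 2 E\right) + f\right) E = \left(2 E + 2 f\right) E = E \left(2 E + 2 f\right)$)
$\frac{1}{1312646 + \left(\left(B{\left(-1467,L \right)} - 856878\right) + 420040\right)} = \frac{1}{1312646 + \left(\left(2 \cdot \frac{235}{16571} \left(\frac{235}{16571} - 1467\right) - 856878\right) + 420040\right)} = \frac{1}{1312646 + \left(\left(2 \cdot \frac{235}{16571} \left(- \frac{24309422}{16571}\right) - 856878\right) + 420040\right)} = \frac{1}{1312646 + \left(\left(- \frac{11425428340}{274598041} - 856878\right) + 420040\right)} = \frac{1}{1312646 + \left(- \frac{235308445604338}{274598041} + 420040\right)} = \frac{1}{1312646 - \frac{119966284462698}{274598041}} = \frac{1}{\frac{240483735663788}{274598041}} = \frac{274598041}{240483735663788}$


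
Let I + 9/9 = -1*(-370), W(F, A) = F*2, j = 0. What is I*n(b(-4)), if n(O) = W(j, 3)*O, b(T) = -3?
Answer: 0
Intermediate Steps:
W(F, A) = 2*F
n(O) = 0 (n(O) = (2*0)*O = 0*O = 0)
I = 369 (I = -1 - 1*(-370) = -1 + 370 = 369)
I*n(b(-4)) = 369*0 = 0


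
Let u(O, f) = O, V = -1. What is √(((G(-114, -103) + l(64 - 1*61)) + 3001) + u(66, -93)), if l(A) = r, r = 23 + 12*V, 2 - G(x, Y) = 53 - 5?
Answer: 2*√758 ≈ 55.064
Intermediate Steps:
G(x, Y) = -46 (G(x, Y) = 2 - (53 - 5) = 2 - 1*48 = 2 - 48 = -46)
r = 11 (r = 23 + 12*(-1) = 23 - 12 = 11)
l(A) = 11
√(((G(-114, -103) + l(64 - 1*61)) + 3001) + u(66, -93)) = √(((-46 + 11) + 3001) + 66) = √((-35 + 3001) + 66) = √(2966 + 66) = √3032 = 2*√758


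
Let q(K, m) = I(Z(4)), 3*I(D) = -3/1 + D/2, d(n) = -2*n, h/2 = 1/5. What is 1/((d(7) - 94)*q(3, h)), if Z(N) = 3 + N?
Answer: -1/18 ≈ -0.055556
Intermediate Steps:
h = ⅖ (h = 2/5 = 2*(⅕) = ⅖ ≈ 0.40000)
I(D) = -1 + D/6 (I(D) = (-3/1 + D/2)/3 = (-3*1 + D*(½))/3 = (-3 + D/2)/3 = -1 + D/6)
q(K, m) = ⅙ (q(K, m) = -1 + (3 + 4)/6 = -1 + (⅙)*7 = -1 + 7/6 = ⅙)
1/((d(7) - 94)*q(3, h)) = 1/((-2*7 - 94)*(⅙)) = 1/((-14 - 94)*(⅙)) = 1/(-108*⅙) = 1/(-18) = -1/18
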